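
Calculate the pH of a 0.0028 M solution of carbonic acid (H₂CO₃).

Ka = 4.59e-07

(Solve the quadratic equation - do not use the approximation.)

x² + Ka×x - Ka×C = 0. Using quadratic formula: [H⁺] = 3.5621e-05

pH = 4.45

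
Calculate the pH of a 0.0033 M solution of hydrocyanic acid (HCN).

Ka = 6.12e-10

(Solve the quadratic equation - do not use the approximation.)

x² + Ka×x - Ka×C = 0. Using quadratic formula: [H⁺] = 1.4208e-06

pH = 5.85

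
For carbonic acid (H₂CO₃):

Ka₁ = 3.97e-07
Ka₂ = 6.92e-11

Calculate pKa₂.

pKa₂ = -log(Ka₂) = -log(6.92e-11) = 10.16.

pK_{a2} = 10.16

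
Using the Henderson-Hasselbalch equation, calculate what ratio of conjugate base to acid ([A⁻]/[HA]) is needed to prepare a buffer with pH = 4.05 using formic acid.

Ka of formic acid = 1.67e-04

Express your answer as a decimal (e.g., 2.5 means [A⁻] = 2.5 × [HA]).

pKa = -log(1.67e-04) = 3.7773. pH = pKa + log([A⁻]/[HA]), so log([A⁻]/[HA]) = pH − pKa = 4.05 − 3.7773 = 0.2727. [A⁻]/[HA] = 10^(0.2727) = 1.87

[A⁻]/[HA] = 1.87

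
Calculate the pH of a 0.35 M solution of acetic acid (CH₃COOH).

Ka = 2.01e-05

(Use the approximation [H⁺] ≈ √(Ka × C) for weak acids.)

[H⁺] = √(Ka × C) = √(2.01e-05 × 0.35) = 2.6524e-03. pH = -log(2.6524e-03)

pH = 2.58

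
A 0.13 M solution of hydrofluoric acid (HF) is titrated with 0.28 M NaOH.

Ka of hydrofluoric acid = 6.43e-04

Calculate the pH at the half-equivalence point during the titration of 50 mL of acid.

At half-equivalence [HA] = [A⁻], so Henderson-Hasselbalch gives pH = pKa = -log(6.43e-04) = 3.19.

pH = pKa = 3.19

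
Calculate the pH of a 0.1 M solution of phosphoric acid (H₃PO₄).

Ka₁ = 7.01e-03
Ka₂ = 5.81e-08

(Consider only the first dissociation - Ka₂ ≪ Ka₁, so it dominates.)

First dissociation dominates. From Ka₁ = [H⁺][HA⁻]/[H₂A], x² + Ka₁·x − Ka₁·C = 0 with C = 0.1 M and Ka₁ = 7.01e-03. Solving: [H⁺] = (−Ka₁ + √(Ka₁² + 4·Ka₁·C)) / 2 = 2.3202e-02 M. pH = -log(2.3202e-02) = 1.63.

pH = 1.63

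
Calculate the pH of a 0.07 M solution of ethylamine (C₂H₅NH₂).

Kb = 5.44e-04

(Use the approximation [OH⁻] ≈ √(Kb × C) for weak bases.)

[OH⁻] = √(Kb × C) = √(5.44e-04 × 0.07) = 6.1709e-03. pOH = 2.21, pH = 14 - pOH

pH = 11.79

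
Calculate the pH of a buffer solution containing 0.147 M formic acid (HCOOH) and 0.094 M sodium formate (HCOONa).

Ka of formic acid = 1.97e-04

pKa = -log(1.97e-04) = 3.71. pH = pKa + log([A⁻]/[HA]) = 3.71 + log(0.094/0.147)

pH = 3.51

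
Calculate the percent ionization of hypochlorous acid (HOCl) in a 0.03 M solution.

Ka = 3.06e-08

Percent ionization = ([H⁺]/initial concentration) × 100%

Using Ka equilibrium: x² + Ka×x - Ka×C = 0. Solving: [H⁺] = 3.0283e-05. Percent = (3.0283e-05/0.03) × 100

Percent ionization = 0.101%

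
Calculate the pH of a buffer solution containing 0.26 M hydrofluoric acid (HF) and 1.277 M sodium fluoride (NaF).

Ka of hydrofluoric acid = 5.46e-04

pKa = -log(5.46e-04) = 3.26. pH = pKa + log([A⁻]/[HA]) = 3.26 + log(1.277/0.26)

pH = 3.95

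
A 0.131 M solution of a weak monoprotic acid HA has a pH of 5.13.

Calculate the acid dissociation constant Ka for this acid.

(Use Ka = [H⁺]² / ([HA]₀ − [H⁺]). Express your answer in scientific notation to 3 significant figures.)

[H⁺] = 10^(−pH) = 10^(−5.13) = 7.413e-06 M. For HA ⇌ H⁺ + A⁻, Ka = [H⁺][A⁻]/[HA] = [H⁺]² / ([HA]₀ − [H⁺]) = (7.413e-06)² / (0.131 − 7.413e-06) = 4.20e-10.

K_a = 4.20e-10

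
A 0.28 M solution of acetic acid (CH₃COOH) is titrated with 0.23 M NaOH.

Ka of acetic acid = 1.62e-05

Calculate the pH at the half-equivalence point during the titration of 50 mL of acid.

At half-equivalence [HA] = [A⁻], so Henderson-Hasselbalch gives pH = pKa = -log(1.62e-05) = 4.79.

pH = pKa = 4.79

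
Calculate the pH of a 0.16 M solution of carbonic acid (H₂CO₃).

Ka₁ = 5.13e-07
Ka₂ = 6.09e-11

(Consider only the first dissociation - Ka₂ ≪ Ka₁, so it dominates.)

First dissociation dominates. From Ka₁ = [H⁺][HA⁻]/[H₂A], x² + Ka₁·x − Ka₁·C = 0 with C = 0.16 M and Ka₁ = 5.13e-07. Solving: [H⁺] = (−Ka₁ + √(Ka₁² + 4·Ka₁·C)) / 2 = 2.8624e-04 M. pH = -log(2.8624e-04) = 3.54.

pH = 3.54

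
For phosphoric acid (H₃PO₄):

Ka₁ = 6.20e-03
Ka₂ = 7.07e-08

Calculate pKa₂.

pKa₂ = -log(Ka₂) = -log(7.07e-08) = 7.15.

pK_{a2} = 7.15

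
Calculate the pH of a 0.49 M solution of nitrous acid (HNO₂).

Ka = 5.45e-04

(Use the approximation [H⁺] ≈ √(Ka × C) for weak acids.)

[H⁺] = √(Ka × C) = √(5.45e-04 × 0.49) = 1.6342e-02. pH = -log(1.6342e-02)

pH = 1.79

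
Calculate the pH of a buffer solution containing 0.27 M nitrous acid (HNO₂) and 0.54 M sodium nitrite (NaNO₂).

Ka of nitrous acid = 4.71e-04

pKa = -log(4.71e-04) = 3.33. pH = pKa + log([A⁻]/[HA]) = 3.33 + log(0.54/0.27)

pH = 3.63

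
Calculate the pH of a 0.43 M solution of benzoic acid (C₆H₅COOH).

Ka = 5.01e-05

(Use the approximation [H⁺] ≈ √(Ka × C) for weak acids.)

[H⁺] = √(Ka × C) = √(5.01e-05 × 0.43) = 4.6414e-03. pH = -log(4.6414e-03)

pH = 2.33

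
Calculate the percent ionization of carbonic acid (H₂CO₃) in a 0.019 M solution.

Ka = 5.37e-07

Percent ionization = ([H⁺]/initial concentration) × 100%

Using Ka equilibrium: x² + Ka×x - Ka×C = 0. Solving: [H⁺] = 1.0074e-04. Percent = (1.0074e-04/0.019) × 100

Percent ionization = 0.53%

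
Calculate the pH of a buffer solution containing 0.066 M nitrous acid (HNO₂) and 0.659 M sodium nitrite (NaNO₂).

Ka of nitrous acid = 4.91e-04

pKa = -log(4.91e-04) = 3.31. pH = pKa + log([A⁻]/[HA]) = 3.31 + log(0.659/0.066)

pH = 4.31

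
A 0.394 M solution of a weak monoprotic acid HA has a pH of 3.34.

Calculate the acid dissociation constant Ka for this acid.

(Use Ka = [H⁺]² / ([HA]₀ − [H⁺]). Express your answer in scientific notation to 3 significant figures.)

[H⁺] = 10^(−pH) = 10^(−3.34) = 4.571e-04 M. For HA ⇌ H⁺ + A⁻, Ka = [H⁺][A⁻]/[HA] = [H⁺]² / ([HA]₀ − [H⁺]) = (4.571e-04)² / (0.394 − 4.571e-04) = 5.31e-07.

K_a = 5.31e-07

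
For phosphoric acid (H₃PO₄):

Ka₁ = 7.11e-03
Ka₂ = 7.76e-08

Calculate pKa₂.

pKa₂ = -log(Ka₂) = -log(7.76e-08) = 7.11.

pK_{a2} = 7.11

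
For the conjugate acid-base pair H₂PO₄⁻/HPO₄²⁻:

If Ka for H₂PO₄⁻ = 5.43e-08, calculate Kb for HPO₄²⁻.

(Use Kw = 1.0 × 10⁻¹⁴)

For a conjugate pair Ka × Kb = Kw, so Kb = Kw/Ka = 1.0 × 10⁻¹⁴ / 5.43e-08 = 1.84e-07.

K_b = 1.84e-07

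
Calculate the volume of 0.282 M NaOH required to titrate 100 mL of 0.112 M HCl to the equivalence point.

At equivalence: moles acid = moles base. moles HCl = 0.112 × 100/1000 = 0.0112 mol. V_base = moles / 0.282 × 1000 = 39.7 mL.

V_{base} = 39.7 mL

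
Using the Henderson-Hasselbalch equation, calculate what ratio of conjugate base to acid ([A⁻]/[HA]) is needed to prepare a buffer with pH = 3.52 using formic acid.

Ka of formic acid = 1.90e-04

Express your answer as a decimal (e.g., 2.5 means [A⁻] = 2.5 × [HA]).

pKa = -log(1.90e-04) = 3.7212. pH = pKa + log([A⁻]/[HA]), so log([A⁻]/[HA]) = pH − pKa = 3.52 − 3.7212 = -0.2012. [A⁻]/[HA] = 10^(-0.2012) = 0.629

[A⁻]/[HA] = 0.629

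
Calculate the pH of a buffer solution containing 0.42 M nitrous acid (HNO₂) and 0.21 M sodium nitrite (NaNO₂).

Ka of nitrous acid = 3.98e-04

pKa = -log(3.98e-04) = 3.40. pH = pKa + log([A⁻]/[HA]) = 3.40 + log(0.21/0.42)

pH = 3.10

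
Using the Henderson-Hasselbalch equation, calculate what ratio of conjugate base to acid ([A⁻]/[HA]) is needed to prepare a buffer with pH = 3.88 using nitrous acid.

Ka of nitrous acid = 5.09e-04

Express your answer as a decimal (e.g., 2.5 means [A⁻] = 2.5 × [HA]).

pKa = -log(5.09e-04) = 3.2933. pH = pKa + log([A⁻]/[HA]), so log([A⁻]/[HA]) = pH − pKa = 3.88 − 3.2933 = 0.5867. [A⁻]/[HA] = 10^(0.5867) = 3.86

[A⁻]/[HA] = 3.86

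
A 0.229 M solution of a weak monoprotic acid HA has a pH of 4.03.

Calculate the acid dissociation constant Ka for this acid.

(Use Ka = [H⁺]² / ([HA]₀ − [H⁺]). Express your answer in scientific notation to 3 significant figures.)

[H⁺] = 10^(−pH) = 10^(−4.03) = 9.333e-05 M. For HA ⇌ H⁺ + A⁻, Ka = [H⁺][A⁻]/[HA] = [H⁺]² / ([HA]₀ − [H⁺]) = (9.333e-05)² / (0.229 − 9.333e-05) = 3.80e-08.

K_a = 3.80e-08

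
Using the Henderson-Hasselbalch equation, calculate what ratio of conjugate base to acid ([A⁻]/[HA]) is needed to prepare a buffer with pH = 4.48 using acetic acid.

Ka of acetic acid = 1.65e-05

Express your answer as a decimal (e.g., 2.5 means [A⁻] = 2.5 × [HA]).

pKa = -log(1.65e-05) = 4.7825. pH = pKa + log([A⁻]/[HA]), so log([A⁻]/[HA]) = pH − pKa = 4.48 − 4.7825 = -0.3025. [A⁻]/[HA] = 10^(-0.3025) = 0.498

[A⁻]/[HA] = 0.498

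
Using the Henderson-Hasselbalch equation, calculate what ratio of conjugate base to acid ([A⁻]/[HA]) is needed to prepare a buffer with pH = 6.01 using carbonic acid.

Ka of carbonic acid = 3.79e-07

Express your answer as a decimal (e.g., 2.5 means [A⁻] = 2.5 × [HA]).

pKa = -log(3.79e-07) = 6.4214. pH = pKa + log([A⁻]/[HA]), so log([A⁻]/[HA]) = pH − pKa = 6.01 − 6.4214 = -0.4114. [A⁻]/[HA] = 10^(-0.4114) = 0.388

[A⁻]/[HA] = 0.388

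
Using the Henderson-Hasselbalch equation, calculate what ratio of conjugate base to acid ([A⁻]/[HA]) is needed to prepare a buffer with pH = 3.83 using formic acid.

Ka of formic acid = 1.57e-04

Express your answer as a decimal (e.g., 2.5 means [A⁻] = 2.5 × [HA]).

pKa = -log(1.57e-04) = 3.8041. pH = pKa + log([A⁻]/[HA]), so log([A⁻]/[HA]) = pH − pKa = 3.83 − 3.8041 = 0.0259. [A⁻]/[HA] = 10^(0.0259) = 1.06

[A⁻]/[HA] = 1.06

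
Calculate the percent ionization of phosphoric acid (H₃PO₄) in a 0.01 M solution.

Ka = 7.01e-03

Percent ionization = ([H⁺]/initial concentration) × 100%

Using Ka equilibrium: x² + Ka×x - Ka×C = 0. Solving: [H⁺] = 5.5716e-03. Percent = (5.5716e-03/0.01) × 100

Percent ionization = 55.7%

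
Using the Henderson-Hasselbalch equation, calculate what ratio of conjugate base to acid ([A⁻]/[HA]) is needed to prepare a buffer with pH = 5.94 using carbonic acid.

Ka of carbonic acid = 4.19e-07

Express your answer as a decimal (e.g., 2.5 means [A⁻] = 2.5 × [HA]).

pKa = -log(4.19e-07) = 6.3778. pH = pKa + log([A⁻]/[HA]), so log([A⁻]/[HA]) = pH − pKa = 5.94 − 6.3778 = -0.4378. [A⁻]/[HA] = 10^(-0.4378) = 0.365

[A⁻]/[HA] = 0.365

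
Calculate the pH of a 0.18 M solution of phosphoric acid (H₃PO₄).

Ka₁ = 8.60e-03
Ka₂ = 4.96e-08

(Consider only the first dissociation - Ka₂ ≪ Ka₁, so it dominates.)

First dissociation dominates. From Ka₁ = [H⁺][HA⁻]/[H₂A], x² + Ka₁·x − Ka₁·C = 0 with C = 0.18 M and Ka₁ = 8.60e-03. Solving: [H⁺] = (−Ka₁ + √(Ka₁² + 4·Ka₁·C)) / 2 = 3.5279e-02 M. pH = -log(3.5279e-02) = 1.45.

pH = 1.45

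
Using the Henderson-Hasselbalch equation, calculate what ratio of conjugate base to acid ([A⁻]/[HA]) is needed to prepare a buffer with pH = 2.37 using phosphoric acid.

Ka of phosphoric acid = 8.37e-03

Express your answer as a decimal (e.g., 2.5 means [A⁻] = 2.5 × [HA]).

pKa = -log(8.37e-03) = 2.0773. pH = pKa + log([A⁻]/[HA]), so log([A⁻]/[HA]) = pH − pKa = 2.37 − 2.0773 = 0.2927. [A⁻]/[HA] = 10^(0.2927) = 1.96

[A⁻]/[HA] = 1.96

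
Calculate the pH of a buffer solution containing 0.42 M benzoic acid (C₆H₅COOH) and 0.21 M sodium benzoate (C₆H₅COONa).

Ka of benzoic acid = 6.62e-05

pKa = -log(6.62e-05) = 4.18. pH = pKa + log([A⁻]/[HA]) = 4.18 + log(0.21/0.42)

pH = 3.88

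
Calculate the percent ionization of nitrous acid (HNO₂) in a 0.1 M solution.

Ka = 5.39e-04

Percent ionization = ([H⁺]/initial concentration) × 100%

Using Ka equilibrium: x² + Ka×x - Ka×C = 0. Solving: [H⁺] = 7.0771e-03. Percent = (7.0771e-03/0.1) × 100

Percent ionization = 7.08%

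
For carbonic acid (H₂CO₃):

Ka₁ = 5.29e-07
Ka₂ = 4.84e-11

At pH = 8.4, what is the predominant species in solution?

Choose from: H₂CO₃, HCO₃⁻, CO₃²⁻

pKa₁ = 6.28, pKa₂ = 10.32. For a polyprotic acid the predominant species crosses at each pKa: below pKa_n the protonated form dominates, above it the deprotonated form does. At pH = 8.4, the predominant species is HCO₃⁻.

HCO₃⁻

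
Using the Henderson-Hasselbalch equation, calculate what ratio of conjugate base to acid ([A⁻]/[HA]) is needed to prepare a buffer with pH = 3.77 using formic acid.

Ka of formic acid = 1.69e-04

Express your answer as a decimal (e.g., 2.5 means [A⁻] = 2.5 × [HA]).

pKa = -log(1.69e-04) = 3.7721. pH = pKa + log([A⁻]/[HA]), so log([A⁻]/[HA]) = pH − pKa = 3.77 − 3.7721 = -0.0021. [A⁻]/[HA] = 10^(-0.0021) = 0.995

[A⁻]/[HA] = 0.995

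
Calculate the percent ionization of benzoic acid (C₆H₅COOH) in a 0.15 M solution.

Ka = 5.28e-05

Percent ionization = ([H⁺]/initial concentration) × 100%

Using Ka equilibrium: x² + Ka×x - Ka×C = 0. Solving: [H⁺] = 2.7880e-03. Percent = (2.7880e-03/0.15) × 100

Percent ionization = 1.86%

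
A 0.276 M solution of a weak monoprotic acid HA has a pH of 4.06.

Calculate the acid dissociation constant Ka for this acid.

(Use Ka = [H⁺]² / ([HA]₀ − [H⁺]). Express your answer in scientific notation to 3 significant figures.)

[H⁺] = 10^(−pH) = 10^(−4.06) = 8.710e-05 M. For HA ⇌ H⁺ + A⁻, Ka = [H⁺][A⁻]/[HA] = [H⁺]² / ([HA]₀ − [H⁺]) = (8.710e-05)² / (0.276 − 8.710e-05) = 2.75e-08.

K_a = 2.75e-08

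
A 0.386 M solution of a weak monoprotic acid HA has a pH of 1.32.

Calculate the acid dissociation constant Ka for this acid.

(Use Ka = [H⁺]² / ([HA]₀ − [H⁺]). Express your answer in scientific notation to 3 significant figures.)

[H⁺] = 10^(−pH) = 10^(−1.32) = 4.786e-02 M. For HA ⇌ H⁺ + A⁻, Ka = [H⁺][A⁻]/[HA] = [H⁺]² / ([HA]₀ − [H⁺]) = (4.786e-02)² / (0.386 − 4.786e-02) = 6.77e-03.

K_a = 6.77e-03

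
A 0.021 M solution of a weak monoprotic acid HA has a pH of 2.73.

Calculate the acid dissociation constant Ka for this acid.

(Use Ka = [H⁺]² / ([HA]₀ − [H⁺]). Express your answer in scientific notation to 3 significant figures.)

[H⁺] = 10^(−pH) = 10^(−2.73) = 1.862e-03 M. For HA ⇌ H⁺ + A⁻, Ka = [H⁺][A⁻]/[HA] = [H⁺]² / ([HA]₀ − [H⁺]) = (1.862e-03)² / (0.021 − 1.862e-03) = 1.81e-04.

K_a = 1.81e-04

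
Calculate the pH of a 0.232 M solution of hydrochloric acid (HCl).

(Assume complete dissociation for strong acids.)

[H⁺] = 0.232 M for strong acid. pH = -log[H⁺] = -log(0.232)

pH = 0.63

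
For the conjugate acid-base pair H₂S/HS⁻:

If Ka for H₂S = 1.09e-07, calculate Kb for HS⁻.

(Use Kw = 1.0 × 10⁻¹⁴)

For a conjugate pair Ka × Kb = Kw, so Kb = Kw/Ka = 1.0 × 10⁻¹⁴ / 1.09e-07 = 9.17e-08.

K_b = 9.17e-08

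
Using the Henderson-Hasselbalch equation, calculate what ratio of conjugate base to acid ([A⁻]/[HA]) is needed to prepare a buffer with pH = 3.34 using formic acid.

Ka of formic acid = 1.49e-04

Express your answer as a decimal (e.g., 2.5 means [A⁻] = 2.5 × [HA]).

pKa = -log(1.49e-04) = 3.8268. pH = pKa + log([A⁻]/[HA]), so log([A⁻]/[HA]) = pH − pKa = 3.34 − 3.8268 = -0.4868. [A⁻]/[HA] = 10^(-0.4868) = 0.326

[A⁻]/[HA] = 0.326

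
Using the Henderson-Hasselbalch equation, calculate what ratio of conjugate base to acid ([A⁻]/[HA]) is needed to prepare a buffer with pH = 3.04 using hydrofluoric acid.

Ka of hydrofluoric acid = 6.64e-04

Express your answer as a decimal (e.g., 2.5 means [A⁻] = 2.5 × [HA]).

pKa = -log(6.64e-04) = 3.1778. pH = pKa + log([A⁻]/[HA]), so log([A⁻]/[HA]) = pH − pKa = 3.04 − 3.1778 = -0.1378. [A⁻]/[HA] = 10^(-0.1378) = 0.728

[A⁻]/[HA] = 0.728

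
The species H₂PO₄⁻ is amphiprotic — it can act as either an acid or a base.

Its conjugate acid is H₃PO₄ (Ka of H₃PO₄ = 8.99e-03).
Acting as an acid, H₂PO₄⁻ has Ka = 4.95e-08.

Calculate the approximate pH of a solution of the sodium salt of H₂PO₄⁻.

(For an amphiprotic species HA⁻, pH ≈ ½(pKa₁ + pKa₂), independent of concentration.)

pKa₁ = -log(8.99e-03) = 2.05; pKa₂ = -log(4.95e-08) = 7.31. For an amphiprotic species, pH ≈ ½(pKa₁ + pKa₂) = ½(2.05 + 7.31) = 4.68.

pH = 4.68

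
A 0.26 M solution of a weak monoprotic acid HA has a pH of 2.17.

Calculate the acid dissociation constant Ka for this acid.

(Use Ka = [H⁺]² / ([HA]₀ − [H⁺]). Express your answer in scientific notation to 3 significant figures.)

[H⁺] = 10^(−pH) = 10^(−2.17) = 6.761e-03 M. For HA ⇌ H⁺ + A⁻, Ka = [H⁺][A⁻]/[HA] = [H⁺]² / ([HA]₀ − [H⁺]) = (6.761e-03)² / (0.26 − 6.761e-03) = 1.80e-04.

K_a = 1.80e-04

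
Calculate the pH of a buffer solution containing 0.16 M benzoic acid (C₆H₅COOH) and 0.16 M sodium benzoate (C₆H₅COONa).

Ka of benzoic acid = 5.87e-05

pKa = -log(5.87e-05) = 4.23. pH = pKa + log([A⁻]/[HA]) = 4.23 + log(0.16/0.16)

pH = 4.23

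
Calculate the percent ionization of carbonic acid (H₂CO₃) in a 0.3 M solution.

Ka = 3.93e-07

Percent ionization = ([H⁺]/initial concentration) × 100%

Using Ka equilibrium: x² + Ka×x - Ka×C = 0. Solving: [H⁺] = 3.4317e-04. Percent = (3.4317e-04/0.3) × 100

Percent ionization = 0.114%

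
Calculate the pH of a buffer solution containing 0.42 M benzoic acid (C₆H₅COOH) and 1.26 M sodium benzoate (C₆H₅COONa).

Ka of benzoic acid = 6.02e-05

pKa = -log(6.02e-05) = 4.22. pH = pKa + log([A⁻]/[HA]) = 4.22 + log(1.26/0.42)

pH = 4.70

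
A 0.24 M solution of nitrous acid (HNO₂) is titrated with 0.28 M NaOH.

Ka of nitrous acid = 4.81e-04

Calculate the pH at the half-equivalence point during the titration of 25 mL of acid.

At half-equivalence [HA] = [A⁻], so Henderson-Hasselbalch gives pH = pKa = -log(4.81e-04) = 3.32.

pH = pKa = 3.32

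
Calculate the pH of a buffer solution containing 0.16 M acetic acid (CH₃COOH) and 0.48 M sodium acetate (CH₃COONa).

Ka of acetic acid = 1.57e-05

pKa = -log(1.57e-05) = 4.80. pH = pKa + log([A⁻]/[HA]) = 4.80 + log(0.48/0.16)

pH = 5.28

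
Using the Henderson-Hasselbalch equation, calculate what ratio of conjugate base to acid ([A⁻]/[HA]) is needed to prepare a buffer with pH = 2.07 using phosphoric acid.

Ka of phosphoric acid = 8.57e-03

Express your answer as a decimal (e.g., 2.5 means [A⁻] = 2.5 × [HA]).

pKa = -log(8.57e-03) = 2.0670. pH = pKa + log([A⁻]/[HA]), so log([A⁻]/[HA]) = pH − pKa = 2.07 − 2.0670 = 0.0030. [A⁻]/[HA] = 10^(0.0030) = 1.01

[A⁻]/[HA] = 1.01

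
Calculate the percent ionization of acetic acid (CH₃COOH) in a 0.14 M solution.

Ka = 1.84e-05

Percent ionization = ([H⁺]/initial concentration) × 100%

Using Ka equilibrium: x² + Ka×x - Ka×C = 0. Solving: [H⁺] = 1.5958e-03. Percent = (1.5958e-03/0.14) × 100

Percent ionization = 1.14%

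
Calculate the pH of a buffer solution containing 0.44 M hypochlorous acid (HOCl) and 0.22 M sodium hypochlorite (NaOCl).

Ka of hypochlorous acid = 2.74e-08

pKa = -log(2.74e-08) = 7.56. pH = pKa + log([A⁻]/[HA]) = 7.56 + log(0.22/0.44)

pH = 7.26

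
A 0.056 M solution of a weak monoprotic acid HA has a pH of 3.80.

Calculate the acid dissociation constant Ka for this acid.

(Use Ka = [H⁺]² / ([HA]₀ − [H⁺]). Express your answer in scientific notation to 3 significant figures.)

[H⁺] = 10^(−pH) = 10^(−3.80) = 1.585e-04 M. For HA ⇌ H⁺ + A⁻, Ka = [H⁺][A⁻]/[HA] = [H⁺]² / ([HA]₀ − [H⁺]) = (1.585e-04)² / (0.056 − 1.585e-04) = 4.50e-07.

K_a = 4.50e-07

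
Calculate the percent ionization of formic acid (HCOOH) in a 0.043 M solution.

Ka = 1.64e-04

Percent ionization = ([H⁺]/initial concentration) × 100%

Using Ka equilibrium: x² + Ka×x - Ka×C = 0. Solving: [H⁺] = 2.5748e-03. Percent = (2.5748e-03/0.043) × 100

Percent ionization = 5.99%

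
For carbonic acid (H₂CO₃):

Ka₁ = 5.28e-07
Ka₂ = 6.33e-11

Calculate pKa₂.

pKa₂ = -log(Ka₂) = -log(6.33e-11) = 10.20.

pK_{a2} = 10.20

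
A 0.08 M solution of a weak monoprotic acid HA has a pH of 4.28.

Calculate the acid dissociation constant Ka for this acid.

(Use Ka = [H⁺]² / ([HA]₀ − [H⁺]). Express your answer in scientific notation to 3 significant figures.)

[H⁺] = 10^(−pH) = 10^(−4.28) = 5.248e-05 M. For HA ⇌ H⁺ + A⁻, Ka = [H⁺][A⁻]/[HA] = [H⁺]² / ([HA]₀ − [H⁺]) = (5.248e-05)² / (0.08 − 5.248e-05) = 3.45e-08.

K_a = 3.45e-08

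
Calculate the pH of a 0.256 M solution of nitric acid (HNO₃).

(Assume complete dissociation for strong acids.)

[H⁺] = 0.256 M for strong acid. pH = -log[H⁺] = -log(0.256)

pH = 0.59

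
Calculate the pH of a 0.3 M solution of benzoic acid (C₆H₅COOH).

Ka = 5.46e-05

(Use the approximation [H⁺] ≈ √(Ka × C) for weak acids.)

[H⁺] = √(Ka × C) = √(5.46e-05 × 0.3) = 4.0472e-03. pH = -log(4.0472e-03)

pH = 2.39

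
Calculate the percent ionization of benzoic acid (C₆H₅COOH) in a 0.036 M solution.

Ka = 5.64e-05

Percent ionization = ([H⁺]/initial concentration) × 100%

Using Ka equilibrium: x² + Ka×x - Ka×C = 0. Solving: [H⁺] = 1.3970e-03. Percent = (1.3970e-03/0.036) × 100

Percent ionization = 3.88%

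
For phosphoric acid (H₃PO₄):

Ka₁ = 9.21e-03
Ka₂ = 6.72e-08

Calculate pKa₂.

pKa₂ = -log(Ka₂) = -log(6.72e-08) = 7.17.

pK_{a2} = 7.17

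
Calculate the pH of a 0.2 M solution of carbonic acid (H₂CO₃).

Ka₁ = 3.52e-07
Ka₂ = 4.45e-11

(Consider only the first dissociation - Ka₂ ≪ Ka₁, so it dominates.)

First dissociation dominates. From Ka₁ = [H⁺][HA⁻]/[H₂A], x² + Ka₁·x − Ka₁·C = 0 with C = 0.2 M and Ka₁ = 3.52e-07. Solving: [H⁺] = (−Ka₁ + √(Ka₁² + 4·Ka₁·C)) / 2 = 2.6515e-04 M. pH = -log(2.6515e-04) = 3.58.

pH = 3.58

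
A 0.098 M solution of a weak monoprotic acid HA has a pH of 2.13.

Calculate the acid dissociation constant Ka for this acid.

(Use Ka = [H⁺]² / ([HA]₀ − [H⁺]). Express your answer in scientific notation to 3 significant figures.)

[H⁺] = 10^(−pH) = 10^(−2.13) = 7.413e-03 M. For HA ⇌ H⁺ + A⁻, Ka = [H⁺][A⁻]/[HA] = [H⁺]² / ([HA]₀ − [H⁺]) = (7.413e-03)² / (0.098 − 7.413e-03) = 6.07e-04.

K_a = 6.07e-04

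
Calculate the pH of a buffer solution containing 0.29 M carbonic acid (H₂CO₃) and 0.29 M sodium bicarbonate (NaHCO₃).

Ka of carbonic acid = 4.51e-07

pKa = -log(4.51e-07) = 6.35. pH = pKa + log([A⁻]/[HA]) = 6.35 + log(0.29/0.29)

pH = 6.35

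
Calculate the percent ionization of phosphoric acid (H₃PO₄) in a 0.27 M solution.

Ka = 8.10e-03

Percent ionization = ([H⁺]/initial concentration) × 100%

Using Ka equilibrium: x² + Ka×x - Ka×C = 0. Solving: [H⁺] = 4.2890e-02. Percent = (4.2890e-02/0.27) × 100

Percent ionization = 15.9%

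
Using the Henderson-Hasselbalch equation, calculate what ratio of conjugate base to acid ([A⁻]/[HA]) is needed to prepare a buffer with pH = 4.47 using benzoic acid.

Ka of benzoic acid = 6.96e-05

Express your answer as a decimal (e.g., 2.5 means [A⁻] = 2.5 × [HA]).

pKa = -log(6.96e-05) = 4.1574. pH = pKa + log([A⁻]/[HA]), so log([A⁻]/[HA]) = pH − pKa = 4.47 − 4.1574 = 0.3126. [A⁻]/[HA] = 10^(0.3126) = 2.05

[A⁻]/[HA] = 2.05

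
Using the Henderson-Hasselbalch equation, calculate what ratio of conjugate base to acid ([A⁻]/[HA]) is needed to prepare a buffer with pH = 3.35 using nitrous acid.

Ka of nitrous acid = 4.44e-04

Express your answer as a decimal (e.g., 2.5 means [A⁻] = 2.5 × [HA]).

pKa = -log(4.44e-04) = 3.3526. pH = pKa + log([A⁻]/[HA]), so log([A⁻]/[HA]) = pH − pKa = 3.35 − 3.3526 = -0.0026. [A⁻]/[HA] = 10^(-0.0026) = 0.994

[A⁻]/[HA] = 0.994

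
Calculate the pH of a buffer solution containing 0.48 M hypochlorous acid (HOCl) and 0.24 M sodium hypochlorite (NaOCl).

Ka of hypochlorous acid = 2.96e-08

pKa = -log(2.96e-08) = 7.53. pH = pKa + log([A⁻]/[HA]) = 7.53 + log(0.24/0.48)

pH = 7.23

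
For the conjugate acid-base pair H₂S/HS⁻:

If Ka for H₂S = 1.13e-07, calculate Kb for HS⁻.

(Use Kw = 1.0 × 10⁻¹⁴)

For a conjugate pair Ka × Kb = Kw, so Kb = Kw/Ka = 1.0 × 10⁻¹⁴ / 1.13e-07 = 8.85e-08.

K_b = 8.85e-08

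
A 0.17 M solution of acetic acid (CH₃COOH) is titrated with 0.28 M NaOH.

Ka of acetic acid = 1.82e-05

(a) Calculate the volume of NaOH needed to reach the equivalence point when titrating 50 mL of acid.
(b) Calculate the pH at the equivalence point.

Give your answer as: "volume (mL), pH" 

moles acid = 0.17 × 50/1000 = 0.0085 mol; V_base = moles/0.28 × 1000 = 30.4 mL. At equivalence only the conjugate base is present: [A⁻] = 0.0085/0.080 = 1.0578e-01 M. Kb = Kw/Ka = 5.49e-10; [OH⁻] = √(Kb × [A⁻]) = 7.6236e-06; pOH = 5.12; pH = 14 - pOH = 8.88.

V = 30.4 mL, pH = 8.88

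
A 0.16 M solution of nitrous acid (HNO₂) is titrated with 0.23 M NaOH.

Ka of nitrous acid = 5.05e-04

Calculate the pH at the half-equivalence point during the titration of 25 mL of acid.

At half-equivalence [HA] = [A⁻], so Henderson-Hasselbalch gives pH = pKa = -log(5.05e-04) = 3.30.

pH = pKa = 3.30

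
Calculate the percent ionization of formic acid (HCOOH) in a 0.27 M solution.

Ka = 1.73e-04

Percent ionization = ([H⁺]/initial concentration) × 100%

Using Ka equilibrium: x² + Ka×x - Ka×C = 0. Solving: [H⁺] = 6.7485e-03. Percent = (6.7485e-03/0.27) × 100

Percent ionization = 2.5%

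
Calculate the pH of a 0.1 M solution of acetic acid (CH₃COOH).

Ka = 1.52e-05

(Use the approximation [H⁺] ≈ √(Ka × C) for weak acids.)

[H⁺] = √(Ka × C) = √(1.52e-05 × 0.1) = 1.2329e-03. pH = -log(1.2329e-03)

pH = 2.91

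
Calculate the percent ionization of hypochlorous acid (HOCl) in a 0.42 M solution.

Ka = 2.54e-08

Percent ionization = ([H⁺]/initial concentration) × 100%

Using Ka equilibrium: x² + Ka×x - Ka×C = 0. Solving: [H⁺] = 1.0327e-04. Percent = (1.0327e-04/0.42) × 100

Percent ionization = 0.0246%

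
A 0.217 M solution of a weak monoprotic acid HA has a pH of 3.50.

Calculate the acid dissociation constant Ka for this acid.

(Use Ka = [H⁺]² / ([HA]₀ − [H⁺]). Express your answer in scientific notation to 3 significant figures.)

[H⁺] = 10^(−pH) = 10^(−3.50) = 3.162e-04 M. For HA ⇌ H⁺ + A⁻, Ka = [H⁺][A⁻]/[HA] = [H⁺]² / ([HA]₀ − [H⁺]) = (3.162e-04)² / (0.217 − 3.162e-04) = 4.62e-07.

K_a = 4.62e-07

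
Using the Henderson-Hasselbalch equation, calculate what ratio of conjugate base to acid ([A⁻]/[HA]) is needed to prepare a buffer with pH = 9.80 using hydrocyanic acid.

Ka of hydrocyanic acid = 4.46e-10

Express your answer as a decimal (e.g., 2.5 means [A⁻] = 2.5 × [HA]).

pKa = -log(4.46e-10) = 9.3507. pH = pKa + log([A⁻]/[HA]), so log([A⁻]/[HA]) = pH − pKa = 9.80 − 9.3507 = 0.4493. [A⁻]/[HA] = 10^(0.4493) = 2.81

[A⁻]/[HA] = 2.81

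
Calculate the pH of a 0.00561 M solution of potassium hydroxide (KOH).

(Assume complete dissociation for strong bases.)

[OH⁻] = 0.00561 M for strong base. pOH = -log[OH⁻] = 2.25, pH = 14 - pOH

pH = 11.75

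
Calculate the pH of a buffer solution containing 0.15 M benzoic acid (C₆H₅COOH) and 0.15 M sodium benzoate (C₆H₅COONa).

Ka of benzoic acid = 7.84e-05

pKa = -log(7.84e-05) = 4.11. pH = pKa + log([A⁻]/[HA]) = 4.11 + log(0.15/0.15)

pH = 4.11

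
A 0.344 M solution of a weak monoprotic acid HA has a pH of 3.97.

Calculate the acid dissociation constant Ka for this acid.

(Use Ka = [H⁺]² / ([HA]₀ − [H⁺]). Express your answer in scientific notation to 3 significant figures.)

[H⁺] = 10^(−pH) = 10^(−3.97) = 1.072e-04 M. For HA ⇌ H⁺ + A⁻, Ka = [H⁺][A⁻]/[HA] = [H⁺]² / ([HA]₀ − [H⁺]) = (1.072e-04)² / (0.344 − 1.072e-04) = 3.34e-08.

K_a = 3.34e-08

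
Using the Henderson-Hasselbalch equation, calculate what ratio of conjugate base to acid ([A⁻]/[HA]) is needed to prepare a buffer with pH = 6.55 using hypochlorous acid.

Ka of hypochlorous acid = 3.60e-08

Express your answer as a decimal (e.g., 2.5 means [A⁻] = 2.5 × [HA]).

pKa = -log(3.60e-08) = 7.4437. pH = pKa + log([A⁻]/[HA]), so log([A⁻]/[HA]) = pH − pKa = 6.55 − 7.4437 = -0.8937. [A⁻]/[HA] = 10^(-0.8937) = 0.128

[A⁻]/[HA] = 0.128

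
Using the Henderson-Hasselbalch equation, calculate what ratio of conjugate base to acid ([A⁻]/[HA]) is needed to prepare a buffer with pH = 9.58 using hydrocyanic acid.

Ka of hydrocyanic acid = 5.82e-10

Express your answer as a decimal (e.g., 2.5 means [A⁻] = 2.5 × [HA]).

pKa = -log(5.82e-10) = 9.2351. pH = pKa + log([A⁻]/[HA]), so log([A⁻]/[HA]) = pH − pKa = 9.58 − 9.2351 = 0.3449. [A⁻]/[HA] = 10^(0.3449) = 2.21

[A⁻]/[HA] = 2.21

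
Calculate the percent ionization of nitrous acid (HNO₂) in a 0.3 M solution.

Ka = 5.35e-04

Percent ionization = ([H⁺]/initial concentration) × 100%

Using Ka equilibrium: x² + Ka×x - Ka×C = 0. Solving: [H⁺] = 1.2404e-02. Percent = (1.2404e-02/0.3) × 100

Percent ionization = 4.13%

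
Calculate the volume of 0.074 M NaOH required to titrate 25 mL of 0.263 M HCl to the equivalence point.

At equivalence: moles acid = moles base. moles HCl = 0.263 × 25/1000 = 0.006575 mol. V_base = moles / 0.074 × 1000 = 88.9 mL.

V_{base} = 88.9 mL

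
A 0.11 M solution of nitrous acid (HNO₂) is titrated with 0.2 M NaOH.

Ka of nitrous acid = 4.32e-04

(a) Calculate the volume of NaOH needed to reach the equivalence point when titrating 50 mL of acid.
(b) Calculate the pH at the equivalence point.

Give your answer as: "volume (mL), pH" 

moles acid = 0.11 × 50/1000 = 0.0055 mol; V_base = moles/0.2 × 1000 = 27.5 mL. At equivalence only the conjugate base is present: [A⁻] = 0.0055/0.077 = 7.0968e-02 M. Kb = Kw/Ka = 2.31e-11; [OH⁻] = √(Kb × [A⁻]) = 1.2817e-06; pOH = 5.89; pH = 14 - pOH = 8.11.

V = 27.5 mL, pH = 8.11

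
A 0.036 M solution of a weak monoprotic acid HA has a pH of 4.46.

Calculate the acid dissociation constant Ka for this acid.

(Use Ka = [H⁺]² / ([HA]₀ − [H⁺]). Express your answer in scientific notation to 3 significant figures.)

[H⁺] = 10^(−pH) = 10^(−4.46) = 3.467e-05 M. For HA ⇌ H⁺ + A⁻, Ka = [H⁺][A⁻]/[HA] = [H⁺]² / ([HA]₀ − [H⁺]) = (3.467e-05)² / (0.036 − 3.467e-05) = 3.34e-08.

K_a = 3.34e-08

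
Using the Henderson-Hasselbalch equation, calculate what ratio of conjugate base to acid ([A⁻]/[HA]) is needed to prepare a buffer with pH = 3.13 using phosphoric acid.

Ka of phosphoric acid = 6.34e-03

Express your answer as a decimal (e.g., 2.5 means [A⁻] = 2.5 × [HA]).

pKa = -log(6.34e-03) = 2.1979. pH = pKa + log([A⁻]/[HA]), so log([A⁻]/[HA]) = pH − pKa = 3.13 − 2.1979 = 0.9321. [A⁻]/[HA] = 10^(0.9321) = 8.55

[A⁻]/[HA] = 8.55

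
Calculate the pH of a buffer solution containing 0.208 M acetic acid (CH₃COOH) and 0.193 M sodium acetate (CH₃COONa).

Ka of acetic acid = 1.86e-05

pKa = -log(1.86e-05) = 4.73. pH = pKa + log([A⁻]/[HA]) = 4.73 + log(0.193/0.208)

pH = 4.70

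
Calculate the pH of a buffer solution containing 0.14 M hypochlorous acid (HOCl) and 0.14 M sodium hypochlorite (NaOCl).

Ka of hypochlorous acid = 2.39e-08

pKa = -log(2.39e-08) = 7.62. pH = pKa + log([A⁻]/[HA]) = 7.62 + log(0.14/0.14)

pH = 7.62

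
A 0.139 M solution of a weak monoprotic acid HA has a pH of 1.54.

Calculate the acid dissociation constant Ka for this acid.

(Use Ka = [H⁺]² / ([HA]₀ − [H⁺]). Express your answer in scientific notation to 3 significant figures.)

[H⁺] = 10^(−pH) = 10^(−1.54) = 2.884e-02 M. For HA ⇌ H⁺ + A⁻, Ka = [H⁺][A⁻]/[HA] = [H⁺]² / ([HA]₀ − [H⁺]) = (2.884e-02)² / (0.139 − 2.884e-02) = 7.55e-03.

K_a = 7.55e-03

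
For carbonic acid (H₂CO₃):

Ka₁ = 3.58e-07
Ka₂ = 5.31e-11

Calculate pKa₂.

pKa₂ = -log(Ka₂) = -log(5.31e-11) = 10.27.

pK_{a2} = 10.27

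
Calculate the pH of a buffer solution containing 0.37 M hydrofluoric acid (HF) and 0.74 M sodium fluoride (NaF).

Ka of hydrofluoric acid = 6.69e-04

pKa = -log(6.69e-04) = 3.17. pH = pKa + log([A⁻]/[HA]) = 3.17 + log(0.74/0.37)

pH = 3.48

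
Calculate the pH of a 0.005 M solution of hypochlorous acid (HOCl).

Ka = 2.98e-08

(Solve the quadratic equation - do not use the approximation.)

x² + Ka×x - Ka×C = 0. Using quadratic formula: [H⁺] = 1.2192e-05

pH = 4.91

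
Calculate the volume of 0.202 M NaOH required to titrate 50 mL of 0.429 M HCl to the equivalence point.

At equivalence: moles acid = moles base. moles HCl = 0.429 × 50/1000 = 0.02145 mol. V_base = moles / 0.202 × 1000 = 106.2 mL.

V_{base} = 106.2 mL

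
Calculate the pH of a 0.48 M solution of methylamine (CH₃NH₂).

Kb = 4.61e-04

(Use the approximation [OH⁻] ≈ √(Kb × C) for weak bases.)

[OH⁻] = √(Kb × C) = √(4.61e-04 × 0.48) = 1.4875e-02. pOH = 1.83, pH = 14 - pOH

pH = 12.17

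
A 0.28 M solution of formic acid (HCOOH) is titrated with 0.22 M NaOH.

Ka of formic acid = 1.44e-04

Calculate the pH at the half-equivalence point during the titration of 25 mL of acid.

At half-equivalence [HA] = [A⁻], so Henderson-Hasselbalch gives pH = pKa = -log(1.44e-04) = 3.84.

pH = pKa = 3.84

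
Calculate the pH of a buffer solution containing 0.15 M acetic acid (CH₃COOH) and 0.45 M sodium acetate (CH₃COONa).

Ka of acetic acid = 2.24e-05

pKa = -log(2.24e-05) = 4.65. pH = pKa + log([A⁻]/[HA]) = 4.65 + log(0.45/0.15)

pH = 5.13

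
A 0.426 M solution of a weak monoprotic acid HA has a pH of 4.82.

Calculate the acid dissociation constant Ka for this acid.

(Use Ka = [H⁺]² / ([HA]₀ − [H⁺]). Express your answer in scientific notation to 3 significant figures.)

[H⁺] = 10^(−pH) = 10^(−4.82) = 1.514e-05 M. For HA ⇌ H⁺ + A⁻, Ka = [H⁺][A⁻]/[HA] = [H⁺]² / ([HA]₀ − [H⁺]) = (1.514e-05)² / (0.426 − 1.514e-05) = 5.38e-10.

K_a = 5.38e-10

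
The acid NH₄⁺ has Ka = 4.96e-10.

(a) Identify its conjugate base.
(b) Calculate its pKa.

(a) The conjugate base is formed by removing one H⁺ from NH₄⁺, giving NH₃. (b) pKa = -log(Ka) = -log(4.96e-10) = 9.30.

Conjugate base: NH₃; pK_a = 9.30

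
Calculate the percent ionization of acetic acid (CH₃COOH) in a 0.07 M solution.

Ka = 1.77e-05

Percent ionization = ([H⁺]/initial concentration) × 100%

Using Ka equilibrium: x² + Ka×x - Ka×C = 0. Solving: [H⁺] = 1.1043e-03. Percent = (1.1043e-03/0.07) × 100

Percent ionization = 1.58%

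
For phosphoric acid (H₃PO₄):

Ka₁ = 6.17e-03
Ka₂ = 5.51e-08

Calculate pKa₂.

pKa₂ = -log(Ka₂) = -log(5.51e-08) = 7.26.

pK_{a2} = 7.26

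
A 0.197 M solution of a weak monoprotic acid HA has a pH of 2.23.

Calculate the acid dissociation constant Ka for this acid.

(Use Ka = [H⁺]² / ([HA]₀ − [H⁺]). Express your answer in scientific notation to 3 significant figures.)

[H⁺] = 10^(−pH) = 10^(−2.23) = 5.888e-03 M. For HA ⇌ H⁺ + A⁻, Ka = [H⁺][A⁻]/[HA] = [H⁺]² / ([HA]₀ − [H⁺]) = (5.888e-03)² / (0.197 − 5.888e-03) = 1.81e-04.

K_a = 1.81e-04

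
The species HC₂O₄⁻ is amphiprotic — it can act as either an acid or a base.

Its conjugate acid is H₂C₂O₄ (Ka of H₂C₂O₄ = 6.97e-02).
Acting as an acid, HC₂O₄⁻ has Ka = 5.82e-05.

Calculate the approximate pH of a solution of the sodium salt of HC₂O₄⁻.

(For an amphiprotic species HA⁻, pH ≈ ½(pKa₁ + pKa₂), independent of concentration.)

pKa₁ = -log(6.97e-02) = 1.16; pKa₂ = -log(5.82e-05) = 4.24. For an amphiprotic species, pH ≈ ½(pKa₁ + pKa₂) = ½(1.16 + 4.24) = 2.70.

pH = 2.70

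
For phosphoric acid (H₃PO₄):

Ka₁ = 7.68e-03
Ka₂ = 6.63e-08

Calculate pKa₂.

pKa₂ = -log(Ka₂) = -log(6.63e-08) = 7.18.

pK_{a2} = 7.18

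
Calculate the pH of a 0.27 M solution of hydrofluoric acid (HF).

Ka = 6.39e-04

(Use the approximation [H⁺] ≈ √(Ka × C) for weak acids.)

[H⁺] = √(Ka × C) = √(6.39e-04 × 0.27) = 1.3135e-02. pH = -log(1.3135e-02)

pH = 1.88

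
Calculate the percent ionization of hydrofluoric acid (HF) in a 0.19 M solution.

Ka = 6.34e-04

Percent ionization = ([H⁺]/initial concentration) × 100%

Using Ka equilibrium: x² + Ka×x - Ka×C = 0. Solving: [H⁺] = 1.0663e-02. Percent = (1.0663e-02/0.19) × 100

Percent ionization = 5.61%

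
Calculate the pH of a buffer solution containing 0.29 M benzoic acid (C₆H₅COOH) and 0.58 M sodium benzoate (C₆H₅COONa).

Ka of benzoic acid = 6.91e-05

pKa = -log(6.91e-05) = 4.16. pH = pKa + log([A⁻]/[HA]) = 4.16 + log(0.58/0.29)

pH = 4.46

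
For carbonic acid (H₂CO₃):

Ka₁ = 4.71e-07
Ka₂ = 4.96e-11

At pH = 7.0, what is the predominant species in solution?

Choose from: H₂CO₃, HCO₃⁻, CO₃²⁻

pKa₁ = 6.33, pKa₂ = 10.30. For a polyprotic acid the predominant species crosses at each pKa: below pKa_n the protonated form dominates, above it the deprotonated form does. At pH = 7.0, the predominant species is HCO₃⁻.

HCO₃⁻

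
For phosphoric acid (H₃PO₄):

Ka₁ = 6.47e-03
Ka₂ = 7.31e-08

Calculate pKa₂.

pKa₂ = -log(Ka₂) = -log(7.31e-08) = 7.14.

pK_{a2} = 7.14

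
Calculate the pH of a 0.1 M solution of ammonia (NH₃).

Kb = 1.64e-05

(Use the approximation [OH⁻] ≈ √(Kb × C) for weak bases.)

[OH⁻] = √(Kb × C) = √(1.64e-05 × 0.1) = 1.2806e-03. pOH = 2.89, pH = 14 - pOH

pH = 11.11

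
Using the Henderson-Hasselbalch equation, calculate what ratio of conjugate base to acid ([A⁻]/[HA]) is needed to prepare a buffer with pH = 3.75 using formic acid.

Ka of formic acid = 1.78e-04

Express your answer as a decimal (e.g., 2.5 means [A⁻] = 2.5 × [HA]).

pKa = -log(1.78e-04) = 3.7496. pH = pKa + log([A⁻]/[HA]), so log([A⁻]/[HA]) = pH − pKa = 3.75 − 3.7496 = 0.0004. [A⁻]/[HA] = 10^(0.0004) = 1.00

[A⁻]/[HA] = 1.00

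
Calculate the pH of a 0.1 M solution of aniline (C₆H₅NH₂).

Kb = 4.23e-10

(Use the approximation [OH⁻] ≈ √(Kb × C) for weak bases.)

[OH⁻] = √(Kb × C) = √(4.23e-10 × 0.1) = 6.5038e-06. pOH = 5.19, pH = 14 - pOH

pH = 8.81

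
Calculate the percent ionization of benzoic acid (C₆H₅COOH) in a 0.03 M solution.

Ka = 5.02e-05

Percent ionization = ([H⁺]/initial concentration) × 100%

Using Ka equilibrium: x² + Ka×x - Ka×C = 0. Solving: [H⁺] = 1.2023e-03. Percent = (1.2023e-03/0.03) × 100

Percent ionization = 4.01%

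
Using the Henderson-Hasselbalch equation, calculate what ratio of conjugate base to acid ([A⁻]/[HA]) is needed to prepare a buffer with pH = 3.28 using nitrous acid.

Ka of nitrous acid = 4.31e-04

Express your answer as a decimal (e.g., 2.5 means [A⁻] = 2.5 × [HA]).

pKa = -log(4.31e-04) = 3.3655. pH = pKa + log([A⁻]/[HA]), so log([A⁻]/[HA]) = pH − pKa = 3.28 − 3.3655 = -0.0855. [A⁻]/[HA] = 10^(-0.0855) = 0.821

[A⁻]/[HA] = 0.821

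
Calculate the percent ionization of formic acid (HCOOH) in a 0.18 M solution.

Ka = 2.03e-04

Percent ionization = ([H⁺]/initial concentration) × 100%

Using Ka equilibrium: x² + Ka×x - Ka×C = 0. Solving: [H⁺] = 5.9442e-03. Percent = (5.9442e-03/0.18) × 100

Percent ionization = 3.3%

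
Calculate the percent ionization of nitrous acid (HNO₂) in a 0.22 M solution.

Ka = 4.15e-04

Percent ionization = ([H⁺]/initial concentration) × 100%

Using Ka equilibrium: x² + Ka×x - Ka×C = 0. Solving: [H⁺] = 9.3499e-03. Percent = (9.3499e-03/0.22) × 100

Percent ionization = 4.25%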